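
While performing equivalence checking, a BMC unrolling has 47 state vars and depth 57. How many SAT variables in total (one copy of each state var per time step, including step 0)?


BMC unrolls to depth k, creating one copy of each state var for steps 0..k.
Step count = 57 + 1 = 58 (steps 0 through 57)
Vars per step = 47
Total = 47 * 58 = 2726

2726


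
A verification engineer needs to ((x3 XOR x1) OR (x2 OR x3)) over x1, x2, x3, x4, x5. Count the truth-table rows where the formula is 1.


Formula: ((x3 XOR x1) OR (x2 OR x3)) over 5 vars (32 rows)
Evaluate each row (x1, x2, x3, x4, x5 as bits, MSB first):
  row 0 [00000]: ((0 XOR 0) OR (0 OR 0)) -> 0
  row 1 [00001]: ((0 XOR 0) OR (0 OR 0)) -> 0
  row 2 [00010]: ((0 XOR 0) OR (0 OR 0)) -> 0
  row 3 [00011]: ((0 XOR 0) OR (0 OR 0)) -> 0
  row 4 [00100]: ((1 XOR 0) OR (0 OR 1)) -> 1
  row 5 [00101]: ((1 XOR 0) OR (0 OR 1)) -> 1
  row 6 [00110]: ((1 XOR 0) OR (0 OR 1)) -> 1
  row 7 [00111]: ((1 XOR 0) OR (0 OR 1)) -> 1
  row 8 [01000]: ((0 XOR 0) OR (1 OR 0)) -> 1
  row 9 [01001]: ((0 XOR 0) OR (1 OR 0)) -> 1
  row 10 [01010]: ((0 XOR 0) OR (1 OR 0)) -> 1
  row 11 [01011]: ((0 XOR 0) OR (1 OR 0)) -> 1
  row 12 [01100]: ((1 XOR 0) OR (1 OR 1)) -> 1
  row 13 [01101]: ((1 XOR 0) OR (1 OR 1)) -> 1
  row 14 [01110]: ((1 XOR 0) OR (1 OR 1)) -> 1
  row 15 [01111]: ((1 XOR 0) OR (1 OR 1)) -> 1
  row 16 [10000]: ((0 XOR 1) OR (0 OR 0)) -> 1
  row 17 [10001]: ((0 XOR 1) OR (0 OR 0)) -> 1
  row 18 [10010]: ((0 XOR 1) OR (0 OR 0)) -> 1
  row 19 [10011]: ((0 XOR 1) OR (0 OR 0)) -> 1
  row 20 [10100]: ((1 XOR 1) OR (0 OR 1)) -> 1
  row 21 [10101]: ((1 XOR 1) OR (0 OR 1)) -> 1
  row 22 [10110]: ((1 XOR 1) OR (0 OR 1)) -> 1
  row 23 [10111]: ((1 XOR 1) OR (0 OR 1)) -> 1
  row 24 [11000]: ((0 XOR 1) OR (1 OR 0)) -> 1
  row 25 [11001]: ((0 XOR 1) OR (1 OR 0)) -> 1
  row 26 [11010]: ((0 XOR 1) OR (1 OR 0)) -> 1
  row 27 [11011]: ((0 XOR 1) OR (1 OR 0)) -> 1
  row 28 [11100]: ((1 XOR 1) OR (1 OR 1)) -> 1
  row 29 [11101]: ((1 XOR 1) OR (1 OR 1)) -> 1
  row 30 [11110]: ((1 XOR 1) OR (1 OR 1)) -> 1
  row 31 [11111]: ((1 XOR 1) OR (1 OR 1)) -> 1
Full result column, 8 rows per line (x1,x2 fixed per line; x3,x4,x5 runs 000..111 left to right):
  rows 0-7 [x1,x2=00]: 00001111  (ones: 4)
  rows 8-15 [x1,x2=01]: 11111111  (ones: 8)
  rows 16-23 [x1,x2=10]: 11111111  (ones: 8)
  rows 24-31 [x1,x2=11]: 11111111  (ones: 8)
Count of 1-rows = 4+8+8+8 = 28

28


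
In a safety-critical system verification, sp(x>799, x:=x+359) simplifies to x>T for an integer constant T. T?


Formula: sp(P, x:=E) = exists old_x. (x = E[old_x/x]) AND P[old_x/x] (old_x is the value of x before the assignment; eliminate old_x by solving x = E[old_x/x] for old_x)
Step 1: Precondition P: x>799, i.e. old_x > 799
Step 2: Assignment gives x = old_x + 359, so old_x = x - 359
Step 3: Substitute into P: x - 359 > 799
Step 4: Simplify: x > 799+359 = 1158

1158


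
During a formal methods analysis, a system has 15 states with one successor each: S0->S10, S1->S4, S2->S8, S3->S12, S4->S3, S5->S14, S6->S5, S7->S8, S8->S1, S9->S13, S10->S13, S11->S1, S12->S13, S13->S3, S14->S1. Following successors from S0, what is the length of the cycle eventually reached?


Trace from S0 until a state repeats:
  S0 -> S10 -> S13 -> S3 -> S12 -> S13
S13 first seen at step 2, revisited at step 5.
Cycle length = 5 - 2 = 3

3


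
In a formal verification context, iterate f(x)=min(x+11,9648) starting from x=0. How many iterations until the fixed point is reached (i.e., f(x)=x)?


Step 1: x=0, cap=9648, increment=11
Step 2: x grows by 11 each step until capped at 9648; fixed point is x=9648
Step 3: iterations = ceil(9648/11) = 878

878


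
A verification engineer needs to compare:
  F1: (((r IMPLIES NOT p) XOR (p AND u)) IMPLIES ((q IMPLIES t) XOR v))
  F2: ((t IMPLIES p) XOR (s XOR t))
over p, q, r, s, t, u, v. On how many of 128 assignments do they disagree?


F1 = (((r IMPLIES NOT p) XOR (p AND u)) IMPLIES ((q IMPLIES t) XOR v))
F2 = ((t IMPLIES p) XOR (s XOR t))
Evaluate both on each of 128 rows (bits = p,q,r,s,t,u,v):
  row 0 [0000000]: F1=1 F2=1 -> 0
  row 1 [0000001]: F1=0 F2=1 (differ) -> 1
  row 2 [0000010]: F1=1 F2=1 -> 0
  row 3 [0000011]: F1=0 F2=1 (differ) -> 1
  row 4 [0000100]: F1=1 F2=1 -> 0
  (every remaining row is evaluated the same way; all 128 results are listed next)
Full result column, 8 rows per line (p,q,r,s fixed per line; t,u,v runs 000..111 left to right):
  rows 0-7 [p,q,r,s=0000]: 01010101  (ones: 4)
  rows 8-15 [p,q,r,s=0001]: 10101010  (ones: 4)
  rows 16-23 [p,q,r,s=0010]: 01010101  (ones: 4)
  rows 24-31 [p,q,r,s=0011]: 10101010  (ones: 4)
  rows 32-39 [p,q,r,s=0100]: 10100101  (ones: 4)
  rows 40-47 [p,q,r,s=0101]: 01011010  (ones: 4)
  rows 48-55 [p,q,r,s=0110]: 10100101  (ones: 4)
  rows 56-63 [p,q,r,s=0111]: 01011010  (ones: 4)
  rows 64-71 [p,q,r,s=1000]: 01001011  (ones: 4)
  rows 72-79 [p,q,r,s=1001]: 10110100  (ones: 4)
  rows 80-87 [p,q,r,s=1010]: 00011110  (ones: 4)
  rows 88-95 [p,q,r,s=1011]: 11100001  (ones: 4)
  rows 96-103 [p,q,r,s=1100]: 10001011  (ones: 4)
  rows 104-111 [p,q,r,s=1101]: 01110100  (ones: 4)
  rows 112-119 [p,q,r,s=1110]: 00101110  (ones: 4)
  rows 120-127 [p,q,r,s=1111]: 11010001  (ones: 4)
Disagreements = 4+4+4+4+4+4+4+4+4+4+4+4+4+4+4+4 = 64

64


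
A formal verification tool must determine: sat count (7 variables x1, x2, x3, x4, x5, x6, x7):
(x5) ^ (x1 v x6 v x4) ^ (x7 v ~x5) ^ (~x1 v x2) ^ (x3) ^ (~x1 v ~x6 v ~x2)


CNF with 6 clauses over 7 vars (128 assignments).
An assignment satisfies CNF iff every clause has >=1 true literal.
Check each row (bits = x1,x2,x3,x4,x5,x6,x7; clause T/F shown):
  row 0 [0000000]: clauses=FFTTFT -> 0
  row 1 [0000001]: clauses=FFTTFT -> 0
  row 2 [0000010]: clauses=FTTTFT -> 0
  row 3 [0000011]: clauses=FTTTFT -> 0
  row 4 [0000100]: clauses=TFFTFT -> 0
  (every remaining row is evaluated the same way; all 128 results are listed next)
Full result column, 8 rows per line (x1,x2,x3,x4 fixed per line; x5,x6,x7 runs 000..111 left to right):
  rows 0-7 [x1,x2,x3,x4=0000]: 00000000  (ones: 0)
  rows 8-15 [x1,x2,x3,x4=0001]: 00000000  (ones: 0)
  rows 16-23 [x1,x2,x3,x4=0010]: 00000001  (ones: 1)
  rows 24-31 [x1,x2,x3,x4=0011]: 00000101  (ones: 2)
  rows 32-39 [x1,x2,x3,x4=0100]: 00000000  (ones: 0)
  rows 40-47 [x1,x2,x3,x4=0101]: 00000000  (ones: 0)
  rows 48-55 [x1,x2,x3,x4=0110]: 00000001  (ones: 1)
  rows 56-63 [x1,x2,x3,x4=0111]: 00000101  (ones: 2)
  rows 64-71 [x1,x2,x3,x4=1000]: 00000000  (ones: 0)
  rows 72-79 [x1,x2,x3,x4=1001]: 00000000  (ones: 0)
  rows 80-87 [x1,x2,x3,x4=1010]: 00000000  (ones: 0)
  rows 88-95 [x1,x2,x3,x4=1011]: 00000000  (ones: 0)
  rows 96-103 [x1,x2,x3,x4=1100]: 00000000  (ones: 0)
  rows 104-111 [x1,x2,x3,x4=1101]: 00000000  (ones: 0)
  rows 112-119 [x1,x2,x3,x4=1110]: 00000100  (ones: 1)
  rows 120-127 [x1,x2,x3,x4=1111]: 00000100  (ones: 1)
Satisfying assignments = 0+0+1+2+0+0+1+2+0+0+0+0+0+0+1+1 = 8

8


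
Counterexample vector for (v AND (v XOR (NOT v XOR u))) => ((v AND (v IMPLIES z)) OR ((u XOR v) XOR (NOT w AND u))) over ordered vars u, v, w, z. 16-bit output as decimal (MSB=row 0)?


F1 = (v AND (v XOR (NOT v XOR u)))
F2 = ((v AND (v IMPLIES z)) OR ((u XOR v) XOR (NOT w AND u)))
Counterexample to F1=>F2 is where F1=1 and F2=0.
Evaluate each row (bits = u,v,w,z, MSB first):
  row 0 [0000]: F1=0 F2=0 -> F1&~F2 -> 0
  row 1 [0001]: F1=0 F2=0 -> F1&~F2 -> 0
  row 2 [0010]: F1=0 F2=0 -> F1&~F2 -> 0
  row 3 [0011]: F1=0 F2=0 -> F1&~F2 -> 0
  row 4 [0100]: F1=1 F2=1 -> F1&~F2 -> 0
  row 5 [0101]: F1=1 F2=1 -> F1&~F2 -> 0
  row 6 [0110]: F1=1 F2=1 -> F1&~F2 -> 0
  row 7 [0111]: F1=1 F2=1 -> F1&~F2 -> 0
  row 8 [1000]: F1=0 F2=0 -> F1&~F2 -> 0
  row 9 [1001]: F1=0 F2=0 -> F1&~F2 -> 0
  row 10 [1010]: F1=0 F2=1 -> F1&~F2 -> 0
  row 11 [1011]: F1=0 F2=1 -> F1&~F2 -> 0
  row 12 [1100]: F1=0 F2=1 -> F1&~F2 -> 0
  row 13 [1101]: F1=0 F2=1 -> F1&~F2 -> 0
  row 14 [1110]: F1=0 F2=0 -> F1&~F2 -> 0
  row 15 [1111]: F1=0 F2=1 -> F1&~F2 -> 0
Full result column, 4 rows per line (u,v fixed per line; w,z runs 00..11 left to right):
  rows 0-3 [u,v=00]: 0000  = hex 0
  rows 4-7 [u,v=01]: 0000  = hex 0
  rows 8-11 [u,v=10]: 0000  = hex 0
  rows 12-15 [u,v=11]: 0000  = hex 0
Counterexample vector (row 0 .. row 15) = 0000000000000000
Output column grouped in 4s = 0000 0000 0000 0000 = 0x0000
Convert to decimal digit by digit (value = value*16 + digit):
  0 -> 0
  0*16 + 0 = 0
  0*16 + 0 = 0
  0*16 + 0 = 0
Decimal = 0

0


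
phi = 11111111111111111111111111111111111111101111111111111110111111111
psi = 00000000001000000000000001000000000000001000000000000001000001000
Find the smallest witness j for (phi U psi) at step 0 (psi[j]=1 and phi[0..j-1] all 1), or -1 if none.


(phi U psi) at 0: need smallest j with psi[j]=1 and phi[i]=1 for all i in [0,j).
Scan from step 0:
  step 0: phi=1, psi=0 -> continue
  step 1: phi=1, psi=0 -> continue
  step 2: phi=1, psi=0 -> continue
  step 3: phi=1, psi=0 -> continue
  step 10: psi=1 and phi held for [0,10) -> witness found
Witness step = 10

10


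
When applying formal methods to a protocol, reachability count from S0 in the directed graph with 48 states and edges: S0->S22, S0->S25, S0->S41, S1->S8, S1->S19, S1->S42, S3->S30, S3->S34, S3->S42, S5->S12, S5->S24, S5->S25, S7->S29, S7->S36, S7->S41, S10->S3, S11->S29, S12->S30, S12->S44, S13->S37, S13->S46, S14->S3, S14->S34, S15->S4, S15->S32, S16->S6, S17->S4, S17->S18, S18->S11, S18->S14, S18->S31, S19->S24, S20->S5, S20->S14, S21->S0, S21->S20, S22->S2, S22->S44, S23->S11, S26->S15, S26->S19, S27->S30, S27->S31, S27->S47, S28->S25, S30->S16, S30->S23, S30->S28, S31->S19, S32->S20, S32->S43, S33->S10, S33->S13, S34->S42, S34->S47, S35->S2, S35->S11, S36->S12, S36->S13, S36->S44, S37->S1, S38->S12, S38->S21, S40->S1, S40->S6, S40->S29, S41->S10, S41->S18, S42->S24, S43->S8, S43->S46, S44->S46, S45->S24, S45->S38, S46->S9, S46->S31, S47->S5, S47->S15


BFS from S0:
  layer 0: {S0}
  layer 1: {S22, S25, S41}
  layer 2: {S2, S10, S18, S44}
  layer 3: {S3, S11, S14, S31, S46}
  layer 4: {S9, S19, S29, S30, S34, S42}
  layer 5: {S16, S23, S24, S28, S47}
  layer 6: {S5, S6, S15}
  layer 7: {S4, S12, S32}
  layer 8: {S20, S43}
  layer 9: {S8}
Reachable set: {S0, S2, S3, S4, S5, S6, S8, S9, S10, S11, S12, S14, S15, S16, S18, S19, S20, S22, S23, S24, S25, S28, S29, S30, S31, S32, S34, S41, S42, S43, S44, S46, S47}
Count = 33

33


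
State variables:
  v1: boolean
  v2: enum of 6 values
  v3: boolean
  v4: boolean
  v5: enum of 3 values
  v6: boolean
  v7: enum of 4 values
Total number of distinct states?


State space = product of domain sizes of all variables.
Domain sizes:
  v1 (boolean): 2
  v2 (enum of 6 values): 6
  v3 (boolean): 2
  v4 (boolean): 2
  v5 (enum of 3 values): 3
  v6 (boolean): 2
  v7 (enum of 4 values): 4
Product = 2 * 6 * 2 * 2 * 3 * 2 * 4 = 1152

1152


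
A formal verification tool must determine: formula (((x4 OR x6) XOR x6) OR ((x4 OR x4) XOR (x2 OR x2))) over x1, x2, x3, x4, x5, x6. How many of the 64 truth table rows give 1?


Formula: (((x4 OR x6) XOR x6) OR ((x4 OR x4) XOR (x2 OR x2))) over 6 vars (64 rows)
Evaluate each row (x1, x2, x3, x4, x5, x6 as bits, MSB first):
  row 0 [000000]: (((0 OR 0) XOR 0) OR ((0 OR 0) XOR (0 OR 0))) -> 0
  row 1 [000001]: (((0 OR 1) XOR 1) OR ((0 OR 0) XOR (0 OR 0))) -> 0
  row 2 [000010]: (((0 OR 0) XOR 0) OR ((0 OR 0) XOR (0 OR 0))) -> 0
  row 3 [000011]: (((0 OR 1) XOR 1) OR ((0 OR 0) XOR (0 OR 0))) -> 0
  row 4 [000100]: (((1 OR 0) XOR 0) OR ((1 OR 1) XOR (0 OR 0))) -> 1
  (every remaining row is evaluated the same way; all 64 results are listed next)
Full result column, 8 rows per line (x1,x2,x3 fixed per line; x4,x5,x6 runs 000..111 left to right):
  rows 0-7 [x1,x2,x3=000]: 00001111  (ones: 4)
  rows 8-15 [x1,x2,x3=001]: 00001111  (ones: 4)
  rows 16-23 [x1,x2,x3=010]: 11111010  (ones: 6)
  rows 24-31 [x1,x2,x3=011]: 11111010  (ones: 6)
  rows 32-39 [x1,x2,x3=100]: 00001111  (ones: 4)
  rows 40-47 [x1,x2,x3=101]: 00001111  (ones: 4)
  rows 48-55 [x1,x2,x3=110]: 11111010  (ones: 6)
  rows 56-63 [x1,x2,x3=111]: 11111010  (ones: 6)
Count of 1-rows = 4+4+6+6+4+4+6+6 = 40

40


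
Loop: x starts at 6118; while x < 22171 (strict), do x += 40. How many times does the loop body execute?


Step 1: x goes from 6118 toward 22171 by 40; the body runs while x<22171, so iterations = ceil((bound-start)/step)
Step 2: Distance=16053
Step 3: ceil(16053/40)=402

402


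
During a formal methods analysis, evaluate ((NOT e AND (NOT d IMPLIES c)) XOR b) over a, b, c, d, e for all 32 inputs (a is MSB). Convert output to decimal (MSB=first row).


Formula: ((NOT e AND (NOT d IMPLIES c)) XOR b) over a, b, c, d, e (32 rows)
Evaluate each row (bits = a,b,c,d,e, MSB first):
  row 0 [00000]: ((NOT 0 AND (NOT 0 IMPLIES 0)) XOR 0) -> 0
  row 1 [00001]: ((NOT 1 AND (NOT 0 IMPLIES 0)) XOR 0) -> 0
  row 2 [00010]: ((NOT 0 AND (NOT 1 IMPLIES 0)) XOR 0) -> 1
  row 3 [00011]: ((NOT 1 AND (NOT 1 IMPLIES 0)) XOR 0) -> 0
  row 4 [00100]: ((NOT 0 AND (NOT 0 IMPLIES 1)) XOR 0) -> 1
  row 5 [00101]: ((NOT 1 AND (NOT 0 IMPLIES 1)) XOR 0) -> 0
  row 6 [00110]: ((NOT 0 AND (NOT 1 IMPLIES 1)) XOR 0) -> 1
  row 7 [00111]: ((NOT 1 AND (NOT 1 IMPLIES 1)) XOR 0) -> 0
  row 8 [01000]: ((NOT 0 AND (NOT 0 IMPLIES 0)) XOR 1) -> 1
  row 9 [01001]: ((NOT 1 AND (NOT 0 IMPLIES 0)) XOR 1) -> 1
  row 10 [01010]: ((NOT 0 AND (NOT 1 IMPLIES 0)) XOR 1) -> 0
  row 11 [01011]: ((NOT 1 AND (NOT 1 IMPLIES 0)) XOR 1) -> 1
  row 12 [01100]: ((NOT 0 AND (NOT 0 IMPLIES 1)) XOR 1) -> 0
  row 13 [01101]: ((NOT 1 AND (NOT 0 IMPLIES 1)) XOR 1) -> 1
  row 14 [01110]: ((NOT 0 AND (NOT 1 IMPLIES 1)) XOR 1) -> 0
  row 15 [01111]: ((NOT 1 AND (NOT 1 IMPLIES 1)) XOR 1) -> 1
  row 16 [10000]: ((NOT 0 AND (NOT 0 IMPLIES 0)) XOR 0) -> 0
  row 17 [10001]: ((NOT 1 AND (NOT 0 IMPLIES 0)) XOR 0) -> 0
  row 18 [10010]: ((NOT 0 AND (NOT 1 IMPLIES 0)) XOR 0) -> 1
  row 19 [10011]: ((NOT 1 AND (NOT 1 IMPLIES 0)) XOR 0) -> 0
  row 20 [10100]: ((NOT 0 AND (NOT 0 IMPLIES 1)) XOR 0) -> 1
  row 21 [10101]: ((NOT 1 AND (NOT 0 IMPLIES 1)) XOR 0) -> 0
  row 22 [10110]: ((NOT 0 AND (NOT 1 IMPLIES 1)) XOR 0) -> 1
  row 23 [10111]: ((NOT 1 AND (NOT 1 IMPLIES 1)) XOR 0) -> 0
  row 24 [11000]: ((NOT 0 AND (NOT 0 IMPLIES 0)) XOR 1) -> 1
  row 25 [11001]: ((NOT 1 AND (NOT 0 IMPLIES 0)) XOR 1) -> 1
  row 26 [11010]: ((NOT 0 AND (NOT 1 IMPLIES 0)) XOR 1) -> 0
  row 27 [11011]: ((NOT 1 AND (NOT 1 IMPLIES 0)) XOR 1) -> 1
  row 28 [11100]: ((NOT 0 AND (NOT 0 IMPLIES 1)) XOR 1) -> 0
  row 29 [11101]: ((NOT 1 AND (NOT 0 IMPLIES 1)) XOR 1) -> 1
  row 30 [11110]: ((NOT 0 AND (NOT 1 IMPLIES 1)) XOR 1) -> 0
  row 31 [11111]: ((NOT 1 AND (NOT 1 IMPLIES 1)) XOR 1) -> 1
Full result column, 4 rows per line (a,b,c fixed per line; d,e runs 00..11 left to right):
  rows 0-3 [a,b,c=000]: 0010  = hex 2
  rows 4-7 [a,b,c=001]: 1010  = hex A
  rows 8-11 [a,b,c=010]: 1101  = hex D
  rows 12-15 [a,b,c=011]: 0101  = hex 5
  rows 16-19 [a,b,c=100]: 0010  = hex 2
  rows 20-23 [a,b,c=101]: 1010  = hex A
  rows 24-27 [a,b,c=110]: 1101  = hex D
  rows 28-31 [a,b,c=111]: 0101  = hex 5
Output column (row 0 .. row 31) = 00101010110101010010101011010101
Output column grouped in 4s = 0010 1010 1101 0101 0010 1010 1101 0101 = 0x2AD52AD5
Convert to decimal digit by digit (value = value*16 + digit):
  2 -> 2
  2*16 + 10 (A) = 42
  42*16 + 13 (D) = 685
  685*16 + 5 = 10965
  10965*16 + 2 = 175442
  175442*16 + 10 (A) = 2807082
  2807082*16 + 13 (D) = 44913325
  44913325*16 + 5 = 718613205
Decimal = 718613205

718613205


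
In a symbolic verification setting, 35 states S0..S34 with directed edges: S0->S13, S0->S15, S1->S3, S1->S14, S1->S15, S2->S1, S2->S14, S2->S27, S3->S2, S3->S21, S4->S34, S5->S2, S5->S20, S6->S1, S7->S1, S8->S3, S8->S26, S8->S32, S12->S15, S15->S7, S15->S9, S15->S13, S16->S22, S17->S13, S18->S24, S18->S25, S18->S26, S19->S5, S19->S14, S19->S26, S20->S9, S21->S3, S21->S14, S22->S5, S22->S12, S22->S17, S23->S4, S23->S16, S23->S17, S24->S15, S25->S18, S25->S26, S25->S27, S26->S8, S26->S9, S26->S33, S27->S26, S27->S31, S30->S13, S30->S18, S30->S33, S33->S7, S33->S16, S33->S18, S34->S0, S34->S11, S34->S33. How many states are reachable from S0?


BFS from S0:
  layer 0: {S0}
  layer 1: {S13, S15}
  layer 2: {S7, S9}
  layer 3: {S1}
  layer 4: {S3, S14}
  layer 5: {S2, S21}
  layer 6: {S27}
  layer 7: {S26, S31}
  layer 8: {S8, S33}
  layer 9: {S16, S18, S32}
  layer 10: {S22, S24, S25}
  layer 11: {S5, S12, S17}
  layer 12: {S20}
Reachable set: {S0, S1, S2, S3, S5, S7, S8, S9, S12, S13, S14, S15, S16, S17, S18, S20, S21, S22, S24, S25, S26, S27, S31, S32, S33}
Count = 25

25


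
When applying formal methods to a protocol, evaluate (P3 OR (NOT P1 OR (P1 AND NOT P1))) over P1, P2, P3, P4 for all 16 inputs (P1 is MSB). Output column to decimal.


Formula: (P3 OR (NOT P1 OR (P1 AND NOT P1))) over P1, P2, P3, P4 (16 rows)
Evaluate each row (bits = P1,P2,P3,P4, MSB first):
  row 0 [0000]: (0 OR (NOT 0 OR (0 AND NOT 0))) -> 1
  row 1 [0001]: (0 OR (NOT 0 OR (0 AND NOT 0))) -> 1
  row 2 [0010]: (1 OR (NOT 0 OR (0 AND NOT 0))) -> 1
  row 3 [0011]: (1 OR (NOT 0 OR (0 AND NOT 0))) -> 1
  row 4 [0100]: (0 OR (NOT 0 OR (0 AND NOT 0))) -> 1
  row 5 [0101]: (0 OR (NOT 0 OR (0 AND NOT 0))) -> 1
  row 6 [0110]: (1 OR (NOT 0 OR (0 AND NOT 0))) -> 1
  row 7 [0111]: (1 OR (NOT 0 OR (0 AND NOT 0))) -> 1
  row 8 [1000]: (0 OR (NOT 1 OR (1 AND NOT 1))) -> 0
  row 9 [1001]: (0 OR (NOT 1 OR (1 AND NOT 1))) -> 0
  row 10 [1010]: (1 OR (NOT 1 OR (1 AND NOT 1))) -> 1
  row 11 [1011]: (1 OR (NOT 1 OR (1 AND NOT 1))) -> 1
  row 12 [1100]: (0 OR (NOT 1 OR (1 AND NOT 1))) -> 0
  row 13 [1101]: (0 OR (NOT 1 OR (1 AND NOT 1))) -> 0
  row 14 [1110]: (1 OR (NOT 1 OR (1 AND NOT 1))) -> 1
  row 15 [1111]: (1 OR (NOT 1 OR (1 AND NOT 1))) -> 1
Full result column, 4 rows per line (P1,P2 fixed per line; P3,P4 runs 00..11 left to right):
  rows 0-3 [P1,P2=00]: 1111  = hex F
  rows 4-7 [P1,P2=01]: 1111  = hex F
  rows 8-11 [P1,P2=10]: 0011  = hex 3
  rows 12-15 [P1,P2=11]: 0011  = hex 3
Output column (row 0 .. row 15) = 1111111100110011
Output column grouped in 4s = 1111 1111 0011 0011 = 0xFF33
Convert to decimal digit by digit (value = value*16 + digit):
  F -> 15
  15*16 + 15 (F) = 255
  255*16 + 3 = 4083
  4083*16 + 3 = 65331
Decimal = 65331

65331


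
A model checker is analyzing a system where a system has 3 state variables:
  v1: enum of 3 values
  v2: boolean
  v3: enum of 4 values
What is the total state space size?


State space = product of domain sizes of all variables.
Domain sizes:
  v1 (enum of 3 values): 3
  v2 (boolean): 2
  v3 (enum of 4 values): 4
Product = 3 * 2 * 4 = 24

24


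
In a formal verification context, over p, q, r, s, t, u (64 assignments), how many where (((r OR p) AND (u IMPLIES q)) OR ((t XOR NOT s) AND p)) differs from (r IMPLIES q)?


F1 = (((r OR p) AND (u IMPLIES q)) OR ((t XOR NOT s) AND p))
F2 = (r IMPLIES q)
Evaluate both on each of 64 rows (bits = p,q,r,s,t,u):
  row 0 [000000]: F1=0 F2=1 (differ) -> 1
  row 1 [000001]: F1=0 F2=1 (differ) -> 1
  row 2 [000010]: F1=0 F2=1 (differ) -> 1
  row 3 [000011]: F1=0 F2=1 (differ) -> 1
  row 4 [000100]: F1=0 F2=1 (differ) -> 1
  (every remaining row is evaluated the same way; all 64 results are listed next)
Full result column, 8 rows per line (p,q,r fixed per line; s,t,u runs 000..111 left to right):
  rows 0-7 [p,q,r=000]: 11111111  (ones: 8)
  rows 8-15 [p,q,r=001]: 10101010  (ones: 4)
  rows 16-23 [p,q,r=010]: 11111111  (ones: 8)
  rows 24-31 [p,q,r=011]: 00000000  (ones: 0)
  rows 32-39 [p,q,r=100]: 00010100  (ones: 2)
  rows 40-47 [p,q,r=101]: 11101011  (ones: 6)
  rows 48-55 [p,q,r=110]: 00000000  (ones: 0)
  rows 56-63 [p,q,r=111]: 00000000  (ones: 0)
Disagreements = 8+4+8+0+2+6+0+0 = 28

28


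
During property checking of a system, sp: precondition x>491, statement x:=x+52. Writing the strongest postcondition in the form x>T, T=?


Formula: sp(P, x:=E) = exists old_x. (x = E[old_x/x]) AND P[old_x/x] (old_x is the value of x before the assignment; eliminate old_x by solving x = E[old_x/x] for old_x)
Step 1: Precondition P: x>491, i.e. old_x > 491
Step 2: Assignment gives x = old_x + 52, so old_x = x - 52
Step 3: Substitute into P: x - 52 > 491
Step 4: Simplify: x > 491+52 = 543

543


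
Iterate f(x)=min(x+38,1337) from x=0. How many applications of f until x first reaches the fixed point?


Step 1: x=0, cap=1337, increment=38
Step 2: x grows by 38 each step until capped at 1337; fixed point is x=1337
Step 3: iterations = ceil(1337/38) = 36

36


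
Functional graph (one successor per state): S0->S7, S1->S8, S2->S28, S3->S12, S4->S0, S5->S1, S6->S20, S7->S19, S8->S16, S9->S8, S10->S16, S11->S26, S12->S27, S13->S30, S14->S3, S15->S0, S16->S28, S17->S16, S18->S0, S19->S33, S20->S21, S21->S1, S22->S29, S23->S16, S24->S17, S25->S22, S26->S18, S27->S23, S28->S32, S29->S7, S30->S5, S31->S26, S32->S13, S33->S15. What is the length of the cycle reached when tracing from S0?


Trace from S0 until a state repeats:
  S0 -> S7 -> S19 -> S33 -> S15 -> S0
S0 first seen at step 0, revisited at step 5.
Cycle length = 5 - 0 = 5

5


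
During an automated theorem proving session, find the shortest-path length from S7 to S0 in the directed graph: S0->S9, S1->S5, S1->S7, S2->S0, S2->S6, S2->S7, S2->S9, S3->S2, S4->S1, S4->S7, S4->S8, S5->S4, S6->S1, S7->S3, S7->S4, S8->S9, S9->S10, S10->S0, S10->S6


BFS layer-by-layer from S7:
  dist 0: {S7}
  dist 1: {S3, S4}
  dist 2: {S1, S2, S8}
  dist 3: {S0, S5, S6, S9}
  -> S0 reached at distance 3
Shortest path length = 3

3


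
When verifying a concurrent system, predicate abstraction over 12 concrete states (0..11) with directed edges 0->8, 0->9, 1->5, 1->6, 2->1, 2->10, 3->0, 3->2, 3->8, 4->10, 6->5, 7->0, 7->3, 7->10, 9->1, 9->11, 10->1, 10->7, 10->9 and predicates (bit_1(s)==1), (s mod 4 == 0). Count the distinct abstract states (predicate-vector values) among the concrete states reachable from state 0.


BFS from 0:
Concrete reachable: {0, 1, 5, 6, 8, 9, 11}
Abstract via predicates (bit_1(s)==1), (s mod 4 == 0):
  (0,0) <- {1, 5, 9}
  (0,1) <- {0, 8}
  (1,0) <- {6, 11}
Distinct abstract states = 3

3


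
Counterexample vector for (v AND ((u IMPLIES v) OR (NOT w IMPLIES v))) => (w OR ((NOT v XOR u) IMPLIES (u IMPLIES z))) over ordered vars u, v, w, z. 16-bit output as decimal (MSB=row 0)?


F1 = (v AND ((u IMPLIES v) OR (NOT w IMPLIES v)))
F2 = (w OR ((NOT v XOR u) IMPLIES (u IMPLIES z)))
Counterexample to F1=>F2 is where F1=1 and F2=0.
Evaluate each row (bits = u,v,w,z, MSB first):
  row 0 [0000]: F1=0 F2=1 -> F1&~F2 -> 0
  row 1 [0001]: F1=0 F2=1 -> F1&~F2 -> 0
  row 2 [0010]: F1=0 F2=1 -> F1&~F2 -> 0
  row 3 [0011]: F1=0 F2=1 -> F1&~F2 -> 0
  row 4 [0100]: F1=1 F2=1 -> F1&~F2 -> 0
  row 5 [0101]: F1=1 F2=1 -> F1&~F2 -> 0
  row 6 [0110]: F1=1 F2=1 -> F1&~F2 -> 0
  row 7 [0111]: F1=1 F2=1 -> F1&~F2 -> 0
  row 8 [1000]: F1=0 F2=1 -> F1&~F2 -> 0
  row 9 [1001]: F1=0 F2=1 -> F1&~F2 -> 0
  row 10 [1010]: F1=0 F2=1 -> F1&~F2 -> 0
  row 11 [1011]: F1=0 F2=1 -> F1&~F2 -> 0
  row 12 [1100]: F1=1 F2=0 -> F1&~F2 -> 1
  row 13 [1101]: F1=1 F2=1 -> F1&~F2 -> 0
  row 14 [1110]: F1=1 F2=1 -> F1&~F2 -> 0
  row 15 [1111]: F1=1 F2=1 -> F1&~F2 -> 0
Full result column, 4 rows per line (u,v fixed per line; w,z runs 00..11 left to right):
  rows 0-3 [u,v=00]: 0000  = hex 0
  rows 4-7 [u,v=01]: 0000  = hex 0
  rows 8-11 [u,v=10]: 0000  = hex 0
  rows 12-15 [u,v=11]: 1000  = hex 8
Counterexample vector (row 0 .. row 15) = 0000000000001000
Output column grouped in 4s = 0000 0000 0000 1000 = 0x0008
Convert to decimal digit by digit (value = value*16 + digit):
  0 -> 0
  0*16 + 0 = 0
  0*16 + 0 = 0
  0*16 + 8 = 8
Decimal = 8

8


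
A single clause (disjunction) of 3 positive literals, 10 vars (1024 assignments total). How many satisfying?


Step 1: Total=2^10=1024
Step 2: Unsat when all 3 false: 2^7=128
Step 3: Sat=1024-128=896

896


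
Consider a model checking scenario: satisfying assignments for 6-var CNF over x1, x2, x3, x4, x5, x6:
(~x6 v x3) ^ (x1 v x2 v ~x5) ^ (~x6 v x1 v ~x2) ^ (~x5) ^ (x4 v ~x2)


CNF with 5 clauses over 6 vars (64 assignments).
An assignment satisfies CNF iff every clause has >=1 true literal.
Check each row (bits = x1,x2,x3,x4,x5,x6; clause T/F shown):
  row 0 [000000]: clauses=TTTTT -> 1
  row 1 [000001]: clauses=FTTTT -> 0
  row 2 [000010]: clauses=TFTFT -> 0
  row 3 [000011]: clauses=FFTFT -> 0
  row 4 [000100]: clauses=TTTTT -> 1
  (every remaining row is evaluated the same way; all 64 results are listed next)
Full result column, 8 rows per line (x1,x2,x3 fixed per line; x4,x5,x6 runs 000..111 left to right):
  rows 0-7 [x1,x2,x3=000]: 10001000  (ones: 2)
  rows 8-15 [x1,x2,x3=001]: 11001100  (ones: 4)
  rows 16-23 [x1,x2,x3=010]: 00001000  (ones: 1)
  rows 24-31 [x1,x2,x3=011]: 00001000  (ones: 1)
  rows 32-39 [x1,x2,x3=100]: 10001000  (ones: 2)
  rows 40-47 [x1,x2,x3=101]: 11001100  (ones: 4)
  rows 48-55 [x1,x2,x3=110]: 00001000  (ones: 1)
  rows 56-63 [x1,x2,x3=111]: 00001100  (ones: 2)
Satisfying assignments = 2+4+1+1+2+4+1+2 = 17

17


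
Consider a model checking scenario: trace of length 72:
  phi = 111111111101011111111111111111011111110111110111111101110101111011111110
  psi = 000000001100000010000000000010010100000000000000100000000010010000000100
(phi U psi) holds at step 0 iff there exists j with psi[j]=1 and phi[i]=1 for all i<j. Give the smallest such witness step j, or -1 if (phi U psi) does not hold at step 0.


(phi U psi) at 0: need smallest j with psi[j]=1 and phi[i]=1 for all i in [0,j).
Scan from step 0:
  step 0: phi=1, psi=0 -> continue
  step 1: phi=1, psi=0 -> continue
  step 2: phi=1, psi=0 -> continue
  step 3: phi=1, psi=0 -> continue
  step 8: psi=1 and phi held for [0,8) -> witness found
Witness step = 8

8


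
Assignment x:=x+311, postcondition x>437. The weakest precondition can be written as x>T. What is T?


Formula: wp(x:=E, P) = P[E/x] (substitute E for x in postcondition)
Step 1: Postcondition: x>437
Step 2: Substitute x+311 for x: x+311>437
Step 3: Solve for x: x > 437-311 = 126

126


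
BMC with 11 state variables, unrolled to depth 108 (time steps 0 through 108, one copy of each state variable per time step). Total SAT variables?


BMC unrolls to depth k, creating one copy of each state var for steps 0..k.
Step count = 108 + 1 = 109 (steps 0 through 108)
Vars per step = 11
Total = 11 * 109 = 1199

1199


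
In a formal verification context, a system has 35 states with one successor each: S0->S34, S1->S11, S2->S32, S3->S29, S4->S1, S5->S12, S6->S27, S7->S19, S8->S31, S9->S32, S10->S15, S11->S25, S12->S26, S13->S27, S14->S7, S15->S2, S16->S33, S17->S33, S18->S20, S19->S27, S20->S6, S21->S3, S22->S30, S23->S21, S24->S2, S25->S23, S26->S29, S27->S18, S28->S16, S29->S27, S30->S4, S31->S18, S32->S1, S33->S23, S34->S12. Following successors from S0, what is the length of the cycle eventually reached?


Trace from S0 until a state repeats:
  S0 -> S34 -> S12 -> S26 -> S29 -> S27 -> S18 -> S20 -> S6 -> S27
S27 first seen at step 5, revisited at step 9.
Cycle length = 9 - 5 = 4

4


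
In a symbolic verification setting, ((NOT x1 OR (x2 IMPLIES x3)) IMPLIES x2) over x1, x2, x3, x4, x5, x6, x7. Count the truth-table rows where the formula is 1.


Formula: ((NOT x1 OR (x2 IMPLIES x3)) IMPLIES x2) over 7 vars (128 rows)
Evaluate each row (x1, x2, x3, x4, x5, x6, x7 as bits, MSB first):
  row 0 [0000000]: ((NOT 0 OR (0 IMPLIES 0)) IMPLIES 0) -> 0
  row 1 [0000001]: ((NOT 0 OR (0 IMPLIES 0)) IMPLIES 0) -> 0
  row 2 [0000010]: ((NOT 0 OR (0 IMPLIES 0)) IMPLIES 0) -> 0
  row 3 [0000011]: ((NOT 0 OR (0 IMPLIES 0)) IMPLIES 0) -> 0
  row 4 [0000100]: ((NOT 0 OR (0 IMPLIES 0)) IMPLIES 0) -> 0
  (every remaining row is evaluated the same way; all 128 results are listed next)
Full result column, 8 rows per line (x1,x2,x3,x4 fixed per line; x5,x6,x7 runs 000..111 left to right):
  rows 0-7 [x1,x2,x3,x4=0000]: 00000000  (ones: 0)
  rows 8-15 [x1,x2,x3,x4=0001]: 00000000  (ones: 0)
  rows 16-23 [x1,x2,x3,x4=0010]: 00000000  (ones: 0)
  rows 24-31 [x1,x2,x3,x4=0011]: 00000000  (ones: 0)
  rows 32-39 [x1,x2,x3,x4=0100]: 11111111  (ones: 8)
  rows 40-47 [x1,x2,x3,x4=0101]: 11111111  (ones: 8)
  rows 48-55 [x1,x2,x3,x4=0110]: 11111111  (ones: 8)
  rows 56-63 [x1,x2,x3,x4=0111]: 11111111  (ones: 8)
  rows 64-71 [x1,x2,x3,x4=1000]: 00000000  (ones: 0)
  rows 72-79 [x1,x2,x3,x4=1001]: 00000000  (ones: 0)
  rows 80-87 [x1,x2,x3,x4=1010]: 00000000  (ones: 0)
  rows 88-95 [x1,x2,x3,x4=1011]: 00000000  (ones: 0)
  rows 96-103 [x1,x2,x3,x4=1100]: 11111111  (ones: 8)
  rows 104-111 [x1,x2,x3,x4=1101]: 11111111  (ones: 8)
  rows 112-119 [x1,x2,x3,x4=1110]: 11111111  (ones: 8)
  rows 120-127 [x1,x2,x3,x4=1111]: 11111111  (ones: 8)
Count of 1-rows = 0+0+0+0+8+8+8+8+0+0+0+0+8+8+8+8 = 64

64


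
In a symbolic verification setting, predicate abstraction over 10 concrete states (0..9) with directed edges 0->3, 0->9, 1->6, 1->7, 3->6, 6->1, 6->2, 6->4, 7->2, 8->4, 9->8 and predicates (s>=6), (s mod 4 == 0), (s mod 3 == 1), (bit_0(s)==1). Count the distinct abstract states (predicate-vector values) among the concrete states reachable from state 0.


BFS from 0:
Concrete reachable: {0, 1, 2, 3, 4, 6, 7, 8, 9}
Abstract via predicates (s>=6), (s mod 4 == 0), (s mod 3 == 1), (bit_0(s)==1):
  (0,0,0,0) <- {2}
  (0,0,0,1) <- {3}
  (0,0,1,1) <- {1}
  (0,1,0,0) <- {0}
  (0,1,1,0) <- {4}
  (1,0,0,0) <- {6}
  (1,0,0,1) <- {9}
  (1,0,1,1) <- {7}
  (1,1,0,0) <- {8}
Distinct abstract states = 9

9


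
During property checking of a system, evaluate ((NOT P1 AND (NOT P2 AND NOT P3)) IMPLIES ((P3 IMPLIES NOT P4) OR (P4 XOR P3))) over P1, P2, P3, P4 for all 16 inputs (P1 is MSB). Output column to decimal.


Formula: ((NOT P1 AND (NOT P2 AND NOT P3)) IMPLIES ((P3 IMPLIES NOT P4) OR (P4 XOR P3))) over P1, P2, P3, P4 (16 rows)
Evaluate each row (bits = P1,P2,P3,P4, MSB first):
  row 0 [0000]: ((NOT 0 AND (NOT 0 AND NOT 0)) IMPLIES ((0 IMPLIES NOT 0) OR (0 XOR 0))) -> 1
  row 1 [0001]: ((NOT 0 AND (NOT 0 AND NOT 0)) IMPLIES ((0 IMPLIES NOT 1) OR (1 XOR 0))) -> 1
  row 2 [0010]: ((NOT 0 AND (NOT 0 AND NOT 1)) IMPLIES ((1 IMPLIES NOT 0) OR (0 XOR 1))) -> 1
  row 3 [0011]: ((NOT 0 AND (NOT 0 AND NOT 1)) IMPLIES ((1 IMPLIES NOT 1) OR (1 XOR 1))) -> 1
  row 4 [0100]: ((NOT 0 AND (NOT 1 AND NOT 0)) IMPLIES ((0 IMPLIES NOT 0) OR (0 XOR 0))) -> 1
  row 5 [0101]: ((NOT 0 AND (NOT 1 AND NOT 0)) IMPLIES ((0 IMPLIES NOT 1) OR (1 XOR 0))) -> 1
  row 6 [0110]: ((NOT 0 AND (NOT 1 AND NOT 1)) IMPLIES ((1 IMPLIES NOT 0) OR (0 XOR 1))) -> 1
  row 7 [0111]: ((NOT 0 AND (NOT 1 AND NOT 1)) IMPLIES ((1 IMPLIES NOT 1) OR (1 XOR 1))) -> 1
  row 8 [1000]: ((NOT 1 AND (NOT 0 AND NOT 0)) IMPLIES ((0 IMPLIES NOT 0) OR (0 XOR 0))) -> 1
  row 9 [1001]: ((NOT 1 AND (NOT 0 AND NOT 0)) IMPLIES ((0 IMPLIES NOT 1) OR (1 XOR 0))) -> 1
  row 10 [1010]: ((NOT 1 AND (NOT 0 AND NOT 1)) IMPLIES ((1 IMPLIES NOT 0) OR (0 XOR 1))) -> 1
  row 11 [1011]: ((NOT 1 AND (NOT 0 AND NOT 1)) IMPLIES ((1 IMPLIES NOT 1) OR (1 XOR 1))) -> 1
  row 12 [1100]: ((NOT 1 AND (NOT 1 AND NOT 0)) IMPLIES ((0 IMPLIES NOT 0) OR (0 XOR 0))) -> 1
  row 13 [1101]: ((NOT 1 AND (NOT 1 AND NOT 0)) IMPLIES ((0 IMPLIES NOT 1) OR (1 XOR 0))) -> 1
  row 14 [1110]: ((NOT 1 AND (NOT 1 AND NOT 1)) IMPLIES ((1 IMPLIES NOT 0) OR (0 XOR 1))) -> 1
  row 15 [1111]: ((NOT 1 AND (NOT 1 AND NOT 1)) IMPLIES ((1 IMPLIES NOT 1) OR (1 XOR 1))) -> 1
Full result column, 4 rows per line (P1,P2 fixed per line; P3,P4 runs 00..11 left to right):
  rows 0-3 [P1,P2=00]: 1111  = hex F
  rows 4-7 [P1,P2=01]: 1111  = hex F
  rows 8-11 [P1,P2=10]: 1111  = hex F
  rows 12-15 [P1,P2=11]: 1111  = hex F
Output column (row 0 .. row 15) = 1111111111111111
Output column grouped in 4s = 1111 1111 1111 1111 = 0xFFFF
Convert to decimal digit by digit (value = value*16 + digit):
  F -> 15
  15*16 + 15 (F) = 255
  255*16 + 15 (F) = 4095
  4095*16 + 15 (F) = 65535
Decimal = 65535

65535


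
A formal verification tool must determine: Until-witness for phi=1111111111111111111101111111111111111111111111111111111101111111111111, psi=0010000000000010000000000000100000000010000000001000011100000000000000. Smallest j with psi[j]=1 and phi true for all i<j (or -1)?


(phi U psi) at 0: need smallest j with psi[j]=1 and phi[i]=1 for all i in [0,j).
Scan from step 0:
  step 0: phi=1, psi=0 -> continue
  step 1: phi=1, psi=0 -> continue
  step 2: psi=1 and phi held for [0,2) -> witness found
Witness step = 2

2


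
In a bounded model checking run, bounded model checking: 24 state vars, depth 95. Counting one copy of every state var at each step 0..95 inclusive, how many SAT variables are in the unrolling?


BMC unrolls to depth k, creating one copy of each state var for steps 0..k.
Step count = 95 + 1 = 96 (steps 0 through 95)
Vars per step = 24
Total = 24 * 96 = 2304

2304


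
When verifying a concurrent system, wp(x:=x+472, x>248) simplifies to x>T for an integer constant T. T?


Formula: wp(x:=E, P) = P[E/x] (substitute E for x in postcondition)
Step 1: Postcondition: x>248
Step 2: Substitute x+472 for x: x+472>248
Step 3: Solve for x: x > 248-472 = -224

-224


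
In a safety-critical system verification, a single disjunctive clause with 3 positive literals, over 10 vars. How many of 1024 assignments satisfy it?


Step 1: Total=2^10=1024
Step 2: Unsat when all 3 false: 2^7=128
Step 3: Sat=1024-128=896

896


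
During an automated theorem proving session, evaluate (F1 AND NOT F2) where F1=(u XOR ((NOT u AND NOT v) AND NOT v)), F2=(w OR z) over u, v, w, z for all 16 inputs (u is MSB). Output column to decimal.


F1 = (u XOR ((NOT u AND NOT v) AND NOT v))
F2 = (w OR z)
Counterexample to F1=>F2 is where F1=1 and F2=0.
Evaluate each row (bits = u,v,w,z, MSB first):
  row 0 [0000]: F1=1 F2=0 -> F1&~F2 -> 1
  row 1 [0001]: F1=1 F2=1 -> F1&~F2 -> 0
  row 2 [0010]: F1=1 F2=1 -> F1&~F2 -> 0
  row 3 [0011]: F1=1 F2=1 -> F1&~F2 -> 0
  row 4 [0100]: F1=0 F2=0 -> F1&~F2 -> 0
  row 5 [0101]: F1=0 F2=1 -> F1&~F2 -> 0
  row 6 [0110]: F1=0 F2=1 -> F1&~F2 -> 0
  row 7 [0111]: F1=0 F2=1 -> F1&~F2 -> 0
  row 8 [1000]: F1=1 F2=0 -> F1&~F2 -> 1
  row 9 [1001]: F1=1 F2=1 -> F1&~F2 -> 0
  row 10 [1010]: F1=1 F2=1 -> F1&~F2 -> 0
  row 11 [1011]: F1=1 F2=1 -> F1&~F2 -> 0
  row 12 [1100]: F1=1 F2=0 -> F1&~F2 -> 1
  row 13 [1101]: F1=1 F2=1 -> F1&~F2 -> 0
  row 14 [1110]: F1=1 F2=1 -> F1&~F2 -> 0
  row 15 [1111]: F1=1 F2=1 -> F1&~F2 -> 0
Full result column, 4 rows per line (u,v fixed per line; w,z runs 00..11 left to right):
  rows 0-3 [u,v=00]: 1000  = hex 8
  rows 4-7 [u,v=01]: 0000  = hex 0
  rows 8-11 [u,v=10]: 1000  = hex 8
  rows 12-15 [u,v=11]: 1000  = hex 8
Counterexample vector (row 0 .. row 15) = 1000000010001000
Output column grouped in 4s = 1000 0000 1000 1000 = 0x8088
Convert to decimal digit by digit (value = value*16 + digit):
  8 -> 8
  8*16 + 0 = 128
  128*16 + 8 = 2056
  2056*16 + 8 = 32904
Decimal = 32904

32904


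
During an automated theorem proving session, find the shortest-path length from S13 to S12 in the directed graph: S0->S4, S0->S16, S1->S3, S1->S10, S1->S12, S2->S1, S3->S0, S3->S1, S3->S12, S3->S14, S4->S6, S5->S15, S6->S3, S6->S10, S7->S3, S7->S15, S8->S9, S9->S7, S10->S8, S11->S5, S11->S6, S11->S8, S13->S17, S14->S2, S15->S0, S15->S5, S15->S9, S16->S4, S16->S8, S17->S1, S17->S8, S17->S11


BFS layer-by-layer from S13:
  dist 0: {S13}
  dist 1: {S17}
  dist 2: {S1, S8, S11}
  dist 3: {S3, S5, S6, S9, S10, S12}
  -> S12 reached at distance 3
Shortest path length = 3

3


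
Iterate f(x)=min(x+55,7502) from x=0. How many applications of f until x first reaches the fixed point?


Step 1: x=0, cap=7502, increment=55
Step 2: x grows by 55 each step until capped at 7502; fixed point is x=7502
Step 3: iterations = ceil(7502/55) = 137

137


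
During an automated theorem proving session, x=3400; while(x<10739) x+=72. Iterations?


Step 1: x goes from 3400 toward 10739 by 72; the body runs while x<10739, so iterations = ceil((bound-start)/step)
Step 2: Distance=7339
Step 3: ceil(7339/72)=102

102


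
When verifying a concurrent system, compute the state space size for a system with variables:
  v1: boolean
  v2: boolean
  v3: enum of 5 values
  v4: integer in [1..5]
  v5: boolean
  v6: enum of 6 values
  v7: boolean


State space = product of domain sizes of all variables.
Domain sizes:
  v1 (boolean): 2
  v2 (boolean): 2
  v3 (enum of 5 values): 5
  v4 (integer in [1..5]): 5
  v5 (boolean): 2
  v6 (enum of 6 values): 6
  v7 (boolean): 2
Product = 2 * 2 * 5 * 5 * 2 * 6 * 2 = 2400

2400


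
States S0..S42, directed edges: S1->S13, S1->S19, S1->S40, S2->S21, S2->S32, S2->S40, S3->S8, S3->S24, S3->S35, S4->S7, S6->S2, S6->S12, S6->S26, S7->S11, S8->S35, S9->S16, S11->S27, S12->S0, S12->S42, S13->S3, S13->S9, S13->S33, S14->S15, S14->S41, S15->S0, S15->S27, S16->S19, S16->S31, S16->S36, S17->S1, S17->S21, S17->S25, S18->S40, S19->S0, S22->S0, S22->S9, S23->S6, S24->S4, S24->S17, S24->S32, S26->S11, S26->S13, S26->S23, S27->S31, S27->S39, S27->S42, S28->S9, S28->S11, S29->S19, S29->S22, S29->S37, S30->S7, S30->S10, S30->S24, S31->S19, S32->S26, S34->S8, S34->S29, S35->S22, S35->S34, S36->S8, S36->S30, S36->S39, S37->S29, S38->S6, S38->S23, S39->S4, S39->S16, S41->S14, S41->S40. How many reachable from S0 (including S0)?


BFS from S0:
  layer 0: {S0}
Reachable set: {S0}
Count = 1

1


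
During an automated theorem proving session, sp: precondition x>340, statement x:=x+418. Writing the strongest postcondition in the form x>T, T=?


Formula: sp(P, x:=E) = exists old_x. (x = E[old_x/x]) AND P[old_x/x] (old_x is the value of x before the assignment; eliminate old_x by solving x = E[old_x/x] for old_x)
Step 1: Precondition P: x>340, i.e. old_x > 340
Step 2: Assignment gives x = old_x + 418, so old_x = x - 418
Step 3: Substitute into P: x - 418 > 340
Step 4: Simplify: x > 340+418 = 758

758


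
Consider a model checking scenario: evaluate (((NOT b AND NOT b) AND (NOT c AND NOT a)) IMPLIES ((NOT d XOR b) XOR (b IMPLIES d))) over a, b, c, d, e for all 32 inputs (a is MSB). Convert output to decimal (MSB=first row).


Formula: (((NOT b AND NOT b) AND (NOT c AND NOT a)) IMPLIES ((NOT d XOR b) XOR (b IMPLIES d))) over a, b, c, d, e (32 rows)
Evaluate each row (bits = a,b,c,d,e, MSB first):
  row 0 [00000]: (((NOT 0 AND NOT 0) AND (NOT 0 AND NOT 0)) IMPLIES ((NOT 0 XOR 0) XOR (0 IMPLIES 0))) -> 0
  row 1 [00001]: (((NOT 0 AND NOT 0) AND (NOT 0 AND NOT 0)) IMPLIES ((NOT 0 XOR 0) XOR (0 IMPLIES 0))) -> 0
  row 2 [00010]: (((NOT 0 AND NOT 0) AND (NOT 0 AND NOT 0)) IMPLIES ((NOT 1 XOR 0) XOR (0 IMPLIES 1))) -> 1
  row 3 [00011]: (((NOT 0 AND NOT 0) AND (NOT 0 AND NOT 0)) IMPLIES ((NOT 1 XOR 0) XOR (0 IMPLIES 1))) -> 1
  row 4 [00100]: (((NOT 0 AND NOT 0) AND (NOT 1 AND NOT 0)) IMPLIES ((NOT 0 XOR 0) XOR (0 IMPLIES 0))) -> 1
  row 5 [00101]: (((NOT 0 AND NOT 0) AND (NOT 1 AND NOT 0)) IMPLIES ((NOT 0 XOR 0) XOR (0 IMPLIES 0))) -> 1
  row 6 [00110]: (((NOT 0 AND NOT 0) AND (NOT 1 AND NOT 0)) IMPLIES ((NOT 1 XOR 0) XOR (0 IMPLIES 1))) -> 1
  row 7 [00111]: (((NOT 0 AND NOT 0) AND (NOT 1 AND NOT 0)) IMPLIES ((NOT 1 XOR 0) XOR (0 IMPLIES 1))) -> 1
  row 8 [01000]: (((NOT 1 AND NOT 1) AND (NOT 0 AND NOT 0)) IMPLIES ((NOT 0 XOR 1) XOR (1 IMPLIES 0))) -> 1
  row 9 [01001]: (((NOT 1 AND NOT 1) AND (NOT 0 AND NOT 0)) IMPLIES ((NOT 0 XOR 1) XOR (1 IMPLIES 0))) -> 1
  row 10 [01010]: (((NOT 1 AND NOT 1) AND (NOT 0 AND NOT 0)) IMPLIES ((NOT 1 XOR 1) XOR (1 IMPLIES 1))) -> 1
  row 11 [01011]: (((NOT 1 AND NOT 1) AND (NOT 0 AND NOT 0)) IMPLIES ((NOT 1 XOR 1) XOR (1 IMPLIES 1))) -> 1
  row 12 [01100]: (((NOT 1 AND NOT 1) AND (NOT 1 AND NOT 0)) IMPLIES ((NOT 0 XOR 1) XOR (1 IMPLIES 0))) -> 1
  row 13 [01101]: (((NOT 1 AND NOT 1) AND (NOT 1 AND NOT 0)) IMPLIES ((NOT 0 XOR 1) XOR (1 IMPLIES 0))) -> 1
  row 14 [01110]: (((NOT 1 AND NOT 1) AND (NOT 1 AND NOT 0)) IMPLIES ((NOT 1 XOR 1) XOR (1 IMPLIES 1))) -> 1
  row 15 [01111]: (((NOT 1 AND NOT 1) AND (NOT 1 AND NOT 0)) IMPLIES ((NOT 1 XOR 1) XOR (1 IMPLIES 1))) -> 1
  row 16 [10000]: (((NOT 0 AND NOT 0) AND (NOT 0 AND NOT 1)) IMPLIES ((NOT 0 XOR 0) XOR (0 IMPLIES 0))) -> 1
  row 17 [10001]: (((NOT 0 AND NOT 0) AND (NOT 0 AND NOT 1)) IMPLIES ((NOT 0 XOR 0) XOR (0 IMPLIES 0))) -> 1
  row 18 [10010]: (((NOT 0 AND NOT 0) AND (NOT 0 AND NOT 1)) IMPLIES ((NOT 1 XOR 0) XOR (0 IMPLIES 1))) -> 1
  row 19 [10011]: (((NOT 0 AND NOT 0) AND (NOT 0 AND NOT 1)) IMPLIES ((NOT 1 XOR 0) XOR (0 IMPLIES 1))) -> 1
  row 20 [10100]: (((NOT 0 AND NOT 0) AND (NOT 1 AND NOT 1)) IMPLIES ((NOT 0 XOR 0) XOR (0 IMPLIES 0))) -> 1
  row 21 [10101]: (((NOT 0 AND NOT 0) AND (NOT 1 AND NOT 1)) IMPLIES ((NOT 0 XOR 0) XOR (0 IMPLIES 0))) -> 1
  row 22 [10110]: (((NOT 0 AND NOT 0) AND (NOT 1 AND NOT 1)) IMPLIES ((NOT 1 XOR 0) XOR (0 IMPLIES 1))) -> 1
  row 23 [10111]: (((NOT 0 AND NOT 0) AND (NOT 1 AND NOT 1)) IMPLIES ((NOT 1 XOR 0) XOR (0 IMPLIES 1))) -> 1
  row 24 [11000]: (((NOT 1 AND NOT 1) AND (NOT 0 AND NOT 1)) IMPLIES ((NOT 0 XOR 1) XOR (1 IMPLIES 0))) -> 1
  row 25 [11001]: (((NOT 1 AND NOT 1) AND (NOT 0 AND NOT 1)) IMPLIES ((NOT 0 XOR 1) XOR (1 IMPLIES 0))) -> 1
  row 26 [11010]: (((NOT 1 AND NOT 1) AND (NOT 0 AND NOT 1)) IMPLIES ((NOT 1 XOR 1) XOR (1 IMPLIES 1))) -> 1
  row 27 [11011]: (((NOT 1 AND NOT 1) AND (NOT 0 AND NOT 1)) IMPLIES ((NOT 1 XOR 1) XOR (1 IMPLIES 1))) -> 1
  row 28 [11100]: (((NOT 1 AND NOT 1) AND (NOT 1 AND NOT 1)) IMPLIES ((NOT 0 XOR 1) XOR (1 IMPLIES 0))) -> 1
  row 29 [11101]: (((NOT 1 AND NOT 1) AND (NOT 1 AND NOT 1)) IMPLIES ((NOT 0 XOR 1) XOR (1 IMPLIES 0))) -> 1
  row 30 [11110]: (((NOT 1 AND NOT 1) AND (NOT 1 AND NOT 1)) IMPLIES ((NOT 1 XOR 1) XOR (1 IMPLIES 1))) -> 1
  row 31 [11111]: (((NOT 1 AND NOT 1) AND (NOT 1 AND NOT 1)) IMPLIES ((NOT 1 XOR 1) XOR (1 IMPLIES 1))) -> 1
Full result column, 4 rows per line (a,b,c fixed per line; d,e runs 00..11 left to right):
  rows 0-3 [a,b,c=000]: 0011  = hex 3
  rows 4-7 [a,b,c=001]: 1111  = hex F
  rows 8-11 [a,b,c=010]: 1111  = hex F
  rows 12-15 [a,b,c=011]: 1111  = hex F
  rows 16-19 [a,b,c=100]: 1111  = hex F
  rows 20-23 [a,b,c=101]: 1111  = hex F
  rows 24-27 [a,b,c=110]: 1111  = hex F
  rows 28-31 [a,b,c=111]: 1111  = hex F
Output column (row 0 .. row 31) = 00111111111111111111111111111111
Output column grouped in 4s = 0011 1111 1111 1111 1111 1111 1111 1111 = 0x3FFFFFFF
Convert to decimal digit by digit (value = value*16 + digit):
  3 -> 3
  3*16 + 15 (F) = 63
  63*16 + 15 (F) = 1023
  1023*16 + 15 (F) = 16383
  16383*16 + 15 (F) = 262143
  262143*16 + 15 (F) = 4194303
  4194303*16 + 15 (F) = 67108863
  67108863*16 + 15 (F) = 1073741823
Decimal = 1073741823

1073741823
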